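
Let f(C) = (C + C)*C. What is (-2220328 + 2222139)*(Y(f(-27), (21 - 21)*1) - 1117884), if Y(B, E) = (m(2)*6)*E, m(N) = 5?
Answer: -2024487924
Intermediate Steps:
f(C) = 2*C**2 (f(C) = (2*C)*C = 2*C**2)
Y(B, E) = 30*E (Y(B, E) = (5*6)*E = 30*E)
(-2220328 + 2222139)*(Y(f(-27), (21 - 21)*1) - 1117884) = (-2220328 + 2222139)*(30*((21 - 21)*1) - 1117884) = 1811*(30*(0*1) - 1117884) = 1811*(30*0 - 1117884) = 1811*(0 - 1117884) = 1811*(-1117884) = -2024487924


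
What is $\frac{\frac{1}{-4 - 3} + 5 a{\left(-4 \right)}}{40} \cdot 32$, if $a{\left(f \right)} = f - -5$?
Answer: $\frac{136}{35} \approx 3.8857$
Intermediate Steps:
$a{\left(f \right)} = 5 + f$ ($a{\left(f \right)} = f + 5 = 5 + f$)
$\frac{\frac{1}{-4 - 3} + 5 a{\left(-4 \right)}}{40} \cdot 32 = \frac{\frac{1}{-4 - 3} + 5 \left(5 - 4\right)}{40} \cdot 32 = \left(\frac{1}{-7} + 5 \cdot 1\right) \frac{1}{40} \cdot 32 = \left(- \frac{1}{7} + 5\right) \frac{1}{40} \cdot 32 = \frac{34}{7} \cdot \frac{1}{40} \cdot 32 = \frac{17}{140} \cdot 32 = \frac{136}{35}$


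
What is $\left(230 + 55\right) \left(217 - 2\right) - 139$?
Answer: $61136$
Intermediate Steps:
$\left(230 + 55\right) \left(217 - 2\right) - 139 = 285 \cdot 215 - 139 = 61275 - 139 = 61136$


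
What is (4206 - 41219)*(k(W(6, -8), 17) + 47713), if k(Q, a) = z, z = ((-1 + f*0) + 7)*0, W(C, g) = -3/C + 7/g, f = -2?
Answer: -1766001269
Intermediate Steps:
z = 0 (z = ((-1 - 2*0) + 7)*0 = ((-1 + 0) + 7)*0 = (-1 + 7)*0 = 6*0 = 0)
k(Q, a) = 0
(4206 - 41219)*(k(W(6, -8), 17) + 47713) = (4206 - 41219)*(0 + 47713) = -37013*47713 = -1766001269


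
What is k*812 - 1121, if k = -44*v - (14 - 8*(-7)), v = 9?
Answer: -379513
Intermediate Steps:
k = -466 (k = -44*9 - (14 - 8*(-7)) = -396 - (14 + 56) = -396 - 1*70 = -396 - 70 = -466)
k*812 - 1121 = -466*812 - 1121 = -378392 - 1121 = -379513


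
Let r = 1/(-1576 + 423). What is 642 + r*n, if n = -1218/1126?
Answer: 416747847/649139 ≈ 642.00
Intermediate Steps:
r = -1/1153 (r = 1/(-1153) = -1/1153 ≈ -0.00086730)
n = -609/563 (n = -1218*1/1126 = -609/563 ≈ -1.0817)
642 + r*n = 642 - 1/1153*(-609/563) = 642 + 609/649139 = 416747847/649139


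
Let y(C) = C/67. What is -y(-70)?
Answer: 70/67 ≈ 1.0448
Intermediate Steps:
y(C) = C/67 (y(C) = C*(1/67) = C/67)
-y(-70) = -(-70)/67 = -1*(-70/67) = 70/67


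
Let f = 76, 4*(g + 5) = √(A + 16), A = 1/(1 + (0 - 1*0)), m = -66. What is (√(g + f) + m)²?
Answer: (132 - √(284 + √17))²/4 ≈ 3307.7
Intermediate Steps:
A = 1 (A = 1/(1 + (0 + 0)) = 1/(1 + 0) = 1/1 = 1)
g = -5 + √17/4 (g = -5 + √(1 + 16)/4 = -5 + √17/4 ≈ -3.9692)
(√(g + f) + m)² = (√((-5 + √17/4) + 76) - 66)² = (√(71 + √17/4) - 66)² = (-66 + √(71 + √17/4))²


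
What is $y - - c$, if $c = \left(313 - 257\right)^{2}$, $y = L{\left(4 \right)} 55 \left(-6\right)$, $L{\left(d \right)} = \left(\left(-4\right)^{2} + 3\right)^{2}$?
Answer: $-115994$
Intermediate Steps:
$L{\left(d \right)} = 361$ ($L{\left(d \right)} = \left(16 + 3\right)^{2} = 19^{2} = 361$)
$y = -119130$ ($y = 361 \cdot 55 \left(-6\right) = 19855 \left(-6\right) = -119130$)
$c = 3136$ ($c = 56^{2} = 3136$)
$y - - c = -119130 - \left(-1\right) 3136 = -119130 - -3136 = -119130 + 3136 = -115994$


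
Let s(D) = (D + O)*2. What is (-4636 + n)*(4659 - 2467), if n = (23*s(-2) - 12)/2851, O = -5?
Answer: -28972913440/2851 ≈ -1.0162e+7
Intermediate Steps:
s(D) = -10 + 2*D (s(D) = (D - 5)*2 = (-5 + D)*2 = -10 + 2*D)
n = -334/2851 (n = (23*(-10 + 2*(-2)) - 12)/2851 = (23*(-10 - 4) - 12)*(1/2851) = (23*(-14) - 12)*(1/2851) = (-322 - 12)*(1/2851) = -334*1/2851 = -334/2851 ≈ -0.11715)
(-4636 + n)*(4659 - 2467) = (-4636 - 334/2851)*(4659 - 2467) = -13217570/2851*2192 = -28972913440/2851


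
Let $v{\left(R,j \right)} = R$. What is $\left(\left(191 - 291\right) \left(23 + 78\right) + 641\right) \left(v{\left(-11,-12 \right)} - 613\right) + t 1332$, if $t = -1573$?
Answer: $3807180$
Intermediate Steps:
$\left(\left(191 - 291\right) \left(23 + 78\right) + 641\right) \left(v{\left(-11,-12 \right)} - 613\right) + t 1332 = \left(\left(191 - 291\right) \left(23 + 78\right) + 641\right) \left(-11 - 613\right) - 2095236 = \left(\left(-100\right) 101 + 641\right) \left(-624\right) - 2095236 = \left(-10100 + 641\right) \left(-624\right) - 2095236 = \left(-9459\right) \left(-624\right) - 2095236 = 5902416 - 2095236 = 3807180$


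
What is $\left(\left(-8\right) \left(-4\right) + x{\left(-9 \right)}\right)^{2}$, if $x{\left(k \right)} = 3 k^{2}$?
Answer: $75625$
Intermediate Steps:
$\left(\left(-8\right) \left(-4\right) + x{\left(-9 \right)}\right)^{2} = \left(\left(-8\right) \left(-4\right) + 3 \left(-9\right)^{2}\right)^{2} = \left(32 + 3 \cdot 81\right)^{2} = \left(32 + 243\right)^{2} = 275^{2} = 75625$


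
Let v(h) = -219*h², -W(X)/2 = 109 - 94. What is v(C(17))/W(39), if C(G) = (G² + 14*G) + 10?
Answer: 21050937/10 ≈ 2.1051e+6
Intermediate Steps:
W(X) = -30 (W(X) = -2*(109 - 94) = -2*15 = -30)
C(G) = 10 + G² + 14*G
v(C(17))/W(39) = -219*(10 + 17² + 14*17)²/(-30) = -219*(10 + 289 + 238)²*(-1/30) = -219*537²*(-1/30) = -219*288369*(-1/30) = -63152811*(-1/30) = 21050937/10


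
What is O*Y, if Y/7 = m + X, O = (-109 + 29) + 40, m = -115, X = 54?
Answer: 17080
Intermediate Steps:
O = -40 (O = -80 + 40 = -40)
Y = -427 (Y = 7*(-115 + 54) = 7*(-61) = -427)
O*Y = -40*(-427) = 17080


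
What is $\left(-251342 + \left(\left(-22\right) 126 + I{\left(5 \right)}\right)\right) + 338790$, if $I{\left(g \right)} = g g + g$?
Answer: $84706$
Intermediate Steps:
$I{\left(g \right)} = g + g^{2}$ ($I{\left(g \right)} = g^{2} + g = g + g^{2}$)
$\left(-251342 + \left(\left(-22\right) 126 + I{\left(5 \right)}\right)\right) + 338790 = \left(-251342 + \left(\left(-22\right) 126 + 5 \left(1 + 5\right)\right)\right) + 338790 = \left(-251342 + \left(-2772 + 5 \cdot 6\right)\right) + 338790 = \left(-251342 + \left(-2772 + 30\right)\right) + 338790 = \left(-251342 - 2742\right) + 338790 = -254084 + 338790 = 84706$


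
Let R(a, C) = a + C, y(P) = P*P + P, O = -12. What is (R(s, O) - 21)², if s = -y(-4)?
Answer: 2025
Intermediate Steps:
y(P) = P + P² (y(P) = P² + P = P + P²)
s = -12 (s = -(-4)*(1 - 4) = -(-4)*(-3) = -1*12 = -12)
R(a, C) = C + a
(R(s, O) - 21)² = ((-12 - 12) - 21)² = (-24 - 21)² = (-45)² = 2025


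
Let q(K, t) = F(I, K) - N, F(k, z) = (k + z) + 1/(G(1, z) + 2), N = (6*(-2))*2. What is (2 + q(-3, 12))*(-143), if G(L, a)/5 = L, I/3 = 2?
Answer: -29172/7 ≈ -4167.4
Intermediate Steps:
I = 6 (I = 3*2 = 6)
G(L, a) = 5*L
N = -24 (N = -12*2 = -24)
F(k, z) = 1/7 + k + z (F(k, z) = (k + z) + 1/(5*1 + 2) = (k + z) + 1/(5 + 2) = (k + z) + 1/7 = 1/7 + k + z)
q(K, t) = 211/7 + K (q(K, t) = (1/7 + 6 + K) - 1*(-24) = (43/7 + K) + 24 = 211/7 + K)
(2 + q(-3, 12))*(-143) = (2 + (211/7 - 3))*(-143) = (2 + 190/7)*(-143) = (204/7)*(-143) = -29172/7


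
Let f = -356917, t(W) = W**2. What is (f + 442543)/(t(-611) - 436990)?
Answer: -28542/21223 ≈ -1.3449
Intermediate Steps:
(f + 442543)/(t(-611) - 436990) = (-356917 + 442543)/((-611)**2 - 436990) = 85626/(373321 - 436990) = 85626/(-63669) = 85626*(-1/63669) = -28542/21223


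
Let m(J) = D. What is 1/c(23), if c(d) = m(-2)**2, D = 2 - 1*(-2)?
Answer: 1/16 ≈ 0.062500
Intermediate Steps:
D = 4 (D = 2 + 2 = 4)
m(J) = 4
c(d) = 16 (c(d) = 4**2 = 16)
1/c(23) = 1/16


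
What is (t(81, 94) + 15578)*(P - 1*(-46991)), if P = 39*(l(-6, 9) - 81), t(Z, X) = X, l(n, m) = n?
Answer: 683267856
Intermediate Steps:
P = -3393 (P = 39*(-6 - 81) = 39*(-87) = -3393)
(t(81, 94) + 15578)*(P - 1*(-46991)) = (94 + 15578)*(-3393 - 1*(-46991)) = 15672*(-3393 + 46991) = 15672*43598 = 683267856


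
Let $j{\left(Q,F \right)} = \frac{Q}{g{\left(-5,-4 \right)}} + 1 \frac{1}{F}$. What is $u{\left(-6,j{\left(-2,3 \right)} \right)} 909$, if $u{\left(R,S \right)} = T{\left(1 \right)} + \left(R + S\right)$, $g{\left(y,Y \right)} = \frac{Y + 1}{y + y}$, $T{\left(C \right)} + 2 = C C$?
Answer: $-12120$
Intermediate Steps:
$T{\left(C \right)} = -2 + C^{2}$ ($T{\left(C \right)} = -2 + C C = -2 + C^{2}$)
$g{\left(y,Y \right)} = \frac{1 + Y}{2 y}$
$j{\left(Q,F \right)} = \frac{1}{F} + \frac{10 Q}{3}$ ($j{\left(Q,F \right)} = \frac{Q}{\frac{1}{2} \frac{1}{-5} \left(1 - 4\right)} + 1 \frac{1}{F} = \frac{Q}{\frac{1}{2} \left(- \frac{1}{5}\right) \left(-3\right)} + \frac{1}{F} = \frac{Q}{\frac{3}{10}} + \frac{1}{F} = Q \frac{10}{3} + \frac{1}{F} = \frac{10 Q}{3} + \frac{1}{F} = \frac{1}{F} + \frac{10 Q}{3}$)
$u{\left(R,S \right)} = -1 + R + S$ ($u{\left(R,S \right)} = \left(-2 + 1^{2}\right) + \left(R + S\right) = \left(-2 + 1\right) + \left(R + S\right) = -1 + \left(R + S\right) = -1 + R + S$)
$u{\left(-6,j{\left(-2,3 \right)} \right)} 909 = \left(-1 - 6 + \left(\frac{1}{3} + \frac{10}{3} \left(-2\right)\right)\right) 909 = \left(-1 - 6 + \left(\frac{1}{3} - \frac{20}{3}\right)\right) 909 = \left(-1 - 6 - \frac{19}{3}\right) 909 = \left(- \frac{40}{3}\right) 909 = -12120$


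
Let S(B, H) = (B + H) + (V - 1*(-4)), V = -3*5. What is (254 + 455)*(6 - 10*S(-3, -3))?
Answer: 124784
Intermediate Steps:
V = -15
S(B, H) = -11 + B + H (S(B, H) = (B + H) + (-15 - 1*(-4)) = (B + H) + (-15 + 4) = (B + H) - 11 = -11 + B + H)
(254 + 455)*(6 - 10*S(-3, -3)) = (254 + 455)*(6 - 10*(-11 - 3 - 3)) = 709*(6 - 10*(-17)) = 709*(6 + 170) = 709*176 = 124784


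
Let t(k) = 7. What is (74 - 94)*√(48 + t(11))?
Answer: -20*√55 ≈ -148.32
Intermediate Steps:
(74 - 94)*√(48 + t(11)) = (74 - 94)*√(48 + 7) = -20*√55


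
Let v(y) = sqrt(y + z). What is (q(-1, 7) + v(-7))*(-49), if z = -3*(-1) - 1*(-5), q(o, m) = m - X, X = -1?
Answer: -441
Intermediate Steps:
q(o, m) = 1 + m (q(o, m) = m - 1*(-1) = m + 1 = 1 + m)
z = 8 (z = 3 + 5 = 8)
v(y) = sqrt(8 + y) (v(y) = sqrt(y + 8) = sqrt(8 + y))
(q(-1, 7) + v(-7))*(-49) = ((1 + 7) + sqrt(8 - 7))*(-49) = (8 + sqrt(1))*(-49) = (8 + 1)*(-49) = 9*(-49) = -441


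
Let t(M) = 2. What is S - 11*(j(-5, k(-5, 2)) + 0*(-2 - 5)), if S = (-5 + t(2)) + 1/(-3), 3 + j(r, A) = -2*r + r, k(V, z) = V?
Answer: -76/3 ≈ -25.333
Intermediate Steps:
j(r, A) = -3 - r (j(r, A) = -3 + (-2*r + r) = -3 - r)
S = -10/3 (S = (-5 + 2) + 1/(-3) = -3 - ⅓ = -10/3 ≈ -3.3333)
S - 11*(j(-5, k(-5, 2)) + 0*(-2 - 5)) = -10/3 - 11*((-3 - 1*(-5)) + 0*(-2 - 5)) = -10/3 - 11*((-3 + 5) + 0*(-7)) = -10/3 - 11*(2 + 0) = -10/3 - 11*2 = -10/3 - 22 = -76/3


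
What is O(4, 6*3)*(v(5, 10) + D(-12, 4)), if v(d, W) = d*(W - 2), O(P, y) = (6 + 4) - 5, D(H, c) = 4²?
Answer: 280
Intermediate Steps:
D(H, c) = 16
O(P, y) = 5 (O(P, y) = 10 - 5 = 5)
v(d, W) = d*(-2 + W)
O(4, 6*3)*(v(5, 10) + D(-12, 4)) = 5*(5*(-2 + 10) + 16) = 5*(5*8 + 16) = 5*(40 + 16) = 5*56 = 280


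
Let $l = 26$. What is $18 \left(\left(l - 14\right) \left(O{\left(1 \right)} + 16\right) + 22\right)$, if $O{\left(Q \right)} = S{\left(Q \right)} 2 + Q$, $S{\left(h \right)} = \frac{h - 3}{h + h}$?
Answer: $3636$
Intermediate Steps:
$S{\left(h \right)} = \frac{-3 + h}{2 h}$
$O{\left(Q \right)} = Q + \frac{-3 + Q}{Q}$ ($O{\left(Q \right)} = \frac{-3 + Q}{2 Q} 2 + Q = \frac{-3 + Q}{Q} + Q = Q + \frac{-3 + Q}{Q}$)
$18 \left(\left(l - 14\right) \left(O{\left(1 \right)} + 16\right) + 22\right) = 18 \left(\left(26 - 14\right) \left(\left(1 + 1 - \frac{3}{1}\right) + 16\right) + 22\right) = 18 \left(12 \left(\left(1 + 1 - 3\right) + 16\right) + 22\right) = 18 \left(12 \left(-1 + 16\right) + 22\right) = 18 \left(12 \cdot 15 + 22\right) = 18 \left(180 + 22\right) = 18 \cdot 202 = 3636$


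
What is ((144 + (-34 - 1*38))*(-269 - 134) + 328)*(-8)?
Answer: 229504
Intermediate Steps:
((144 + (-34 - 1*38))*(-269 - 134) + 328)*(-8) = ((144 + (-34 - 38))*(-403) + 328)*(-8) = ((144 - 72)*(-403) + 328)*(-8) = (72*(-403) + 328)*(-8) = (-29016 + 328)*(-8) = -28688*(-8) = 229504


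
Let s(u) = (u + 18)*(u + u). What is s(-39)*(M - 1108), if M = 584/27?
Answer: -5338424/3 ≈ -1.7795e+6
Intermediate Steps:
s(u) = 2*u*(18 + u) (s(u) = (18 + u)*(2*u) = 2*u*(18 + u))
M = 584/27 (M = 584*(1/27) = 584/27 ≈ 21.630)
s(-39)*(M - 1108) = (2*(-39)*(18 - 39))*(584/27 - 1108) = (2*(-39)*(-21))*(-29332/27) = 1638*(-29332/27) = -5338424/3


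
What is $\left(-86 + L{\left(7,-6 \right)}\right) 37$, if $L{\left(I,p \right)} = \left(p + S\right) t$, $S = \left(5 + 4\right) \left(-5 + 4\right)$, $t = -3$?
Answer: $-1517$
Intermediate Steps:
$S = -9$ ($S = 9 \left(-1\right) = -9$)
$L{\left(I,p \right)} = 27 - 3 p$ ($L{\left(I,p \right)} = \left(p - 9\right) \left(-3\right) = \left(-9 + p\right) \left(-3\right) = 27 - 3 p$)
$\left(-86 + L{\left(7,-6 \right)}\right) 37 = \left(-86 + \left(27 - -18\right)\right) 37 = \left(-86 + \left(27 + 18\right)\right) 37 = \left(-86 + 45\right) 37 = \left(-41\right) 37 = -1517$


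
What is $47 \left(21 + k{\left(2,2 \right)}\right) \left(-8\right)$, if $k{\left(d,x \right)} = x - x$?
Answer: $-7896$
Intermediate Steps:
$k{\left(d,x \right)} = 0$
$47 \left(21 + k{\left(2,2 \right)}\right) \left(-8\right) = 47 \left(21 + 0\right) \left(-8\right) = 47 \cdot 21 \left(-8\right) = 987 \left(-8\right) = -7896$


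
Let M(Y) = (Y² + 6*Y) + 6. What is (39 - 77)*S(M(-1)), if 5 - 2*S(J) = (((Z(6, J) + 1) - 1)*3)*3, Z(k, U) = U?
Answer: 76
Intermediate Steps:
M(Y) = 6 + Y² + 6*Y
S(J) = 5/2 - 9*J/2 (S(J) = 5/2 - ((J + 1) - 1)*3*3/2 = 5/2 - ((1 + J) - 1)*3*3/2 = 5/2 - J*3*3/2 = 5/2 - 3*J*3/2 = 5/2 - 9*J/2)
(39 - 77)*S(M(-1)) = (39 - 77)*(5/2 - 9*(6 + (-1)² + 6*(-1))/2) = -38*(5/2 - 9*(6 + 1 - 6)/2) = -38*(5/2 - 9/2*1) = -38*(5/2 - 9/2) = -38*(-2) = 76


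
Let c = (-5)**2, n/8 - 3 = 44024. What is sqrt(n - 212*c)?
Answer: 2*sqrt(86729) ≈ 589.00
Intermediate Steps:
n = 352216 (n = 24 + 8*44024 = 24 + 352192 = 352216)
c = 25
sqrt(n - 212*c) = sqrt(352216 - 212*25) = sqrt(352216 - 5300) = sqrt(346916) = 2*sqrt(86729)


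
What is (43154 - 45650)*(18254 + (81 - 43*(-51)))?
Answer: -51237888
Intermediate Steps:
(43154 - 45650)*(18254 + (81 - 43*(-51))) = -2496*(18254 + (81 + 2193)) = -2496*(18254 + 2274) = -2496*20528 = -51237888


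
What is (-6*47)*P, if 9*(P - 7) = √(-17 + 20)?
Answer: -1974 - 94*√3/3 ≈ -2028.3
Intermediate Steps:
P = 7 + √3/9 (P = 7 + √(-17 + 20)/9 = 7 + √3/9 ≈ 7.1925)
(-6*47)*P = (-6*47)*(7 + √3/9) = -282*(7 + √3/9) = -1974 - 94*√3/3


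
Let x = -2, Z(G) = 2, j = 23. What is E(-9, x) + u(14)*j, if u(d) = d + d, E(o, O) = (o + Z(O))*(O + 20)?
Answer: 518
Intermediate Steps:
E(o, O) = (2 + o)*(20 + O) (E(o, O) = (o + 2)*(O + 20) = (2 + o)*(20 + O))
u(d) = 2*d
E(-9, x) + u(14)*j = (40 + 2*(-2) + 20*(-9) - 2*(-9)) + (2*14)*23 = (40 - 4 - 180 + 18) + 28*23 = -126 + 644 = 518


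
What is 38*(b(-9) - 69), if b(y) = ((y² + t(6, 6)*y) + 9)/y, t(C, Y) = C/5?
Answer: -14782/5 ≈ -2956.4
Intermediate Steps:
t(C, Y) = C/5 (t(C, Y) = C*(⅕) = C/5)
b(y) = (9 + y² + 6*y/5)/y (b(y) = ((y² + ((⅕)*6)*y) + 9)/y = ((y² + 6*y/5) + 9)/y = (9 + y² + 6*y/5)/y)
38*(b(-9) - 69) = 38*((6/5 - 9 + 9/(-9)) - 69) = 38*((6/5 - 9 + 9*(-⅑)) - 69) = 38*((6/5 - 9 - 1) - 69) = 38*(-44/5 - 69) = 38*(-389/5) = -14782/5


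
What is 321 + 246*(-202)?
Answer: -49371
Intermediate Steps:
321 + 246*(-202) = 321 - 49692 = -49371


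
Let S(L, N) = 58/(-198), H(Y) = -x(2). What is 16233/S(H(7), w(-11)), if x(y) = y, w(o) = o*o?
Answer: -1607067/29 ≈ -55416.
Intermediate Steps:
w(o) = o²
H(Y) = -2 (H(Y) = -1*2 = -2)
S(L, N) = -29/99 (S(L, N) = 58*(-1/198) = -29/99)
16233/S(H(7), w(-11)) = 16233/(-29/99) = 16233*(-99/29) = -1607067/29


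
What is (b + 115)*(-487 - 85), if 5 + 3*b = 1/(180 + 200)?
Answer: -6158581/95 ≈ -64827.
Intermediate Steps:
b = -633/380 (b = -5/3 + 1/(3*(180 + 200)) = -5/3 + (⅓)/380 = -5/3 + (⅓)*(1/380) = -5/3 + 1/1140 = -633/380 ≈ -1.6658)
(b + 115)*(-487 - 85) = (-633/380 + 115)*(-487 - 85) = (43067/380)*(-572) = -6158581/95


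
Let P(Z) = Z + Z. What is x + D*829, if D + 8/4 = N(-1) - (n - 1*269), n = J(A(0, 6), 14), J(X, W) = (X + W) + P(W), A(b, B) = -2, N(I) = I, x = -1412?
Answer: 185942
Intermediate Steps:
P(Z) = 2*Z
J(X, W) = X + 3*W (J(X, W) = (X + W) + 2*W = (W + X) + 2*W = X + 3*W)
n = 40 (n = -2 + 3*14 = -2 + 42 = 40)
D = 226 (D = -2 + (-1 - (40 - 1*269)) = -2 + (-1 - (40 - 269)) = -2 + (-1 - 1*(-229)) = -2 + (-1 + 229) = -2 + 228 = 226)
x + D*829 = -1412 + 226*829 = -1412 + 187354 = 185942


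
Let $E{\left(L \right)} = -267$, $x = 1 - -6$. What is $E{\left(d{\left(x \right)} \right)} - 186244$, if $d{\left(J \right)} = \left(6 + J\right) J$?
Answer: $-186511$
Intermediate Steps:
$x = 7$ ($x = 1 + 6 = 7$)
$d{\left(J \right)} = J \left(6 + J\right)$
$E{\left(d{\left(x \right)} \right)} - 186244 = -267 - 186244 = -186511$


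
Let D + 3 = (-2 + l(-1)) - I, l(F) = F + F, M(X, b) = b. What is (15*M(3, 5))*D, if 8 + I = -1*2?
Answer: 225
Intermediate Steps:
l(F) = 2*F
I = -10 (I = -8 - 1*2 = -8 - 2 = -10)
D = 3 (D = -3 + ((-2 + 2*(-1)) - 1*(-10)) = -3 + ((-2 - 2) + 10) = -3 + (-4 + 10) = -3 + 6 = 3)
(15*M(3, 5))*D = (15*5)*3 = 75*3 = 225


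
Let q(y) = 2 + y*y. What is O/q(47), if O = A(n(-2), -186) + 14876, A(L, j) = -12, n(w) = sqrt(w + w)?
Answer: 14864/2211 ≈ 6.7227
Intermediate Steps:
n(w) = sqrt(2)*sqrt(w) (n(w) = sqrt(2*w) = sqrt(2)*sqrt(w))
q(y) = 2 + y**2
O = 14864 (O = -12 + 14876 = 14864)
O/q(47) = 14864/(2 + 47**2) = 14864/(2 + 2209) = 14864/2211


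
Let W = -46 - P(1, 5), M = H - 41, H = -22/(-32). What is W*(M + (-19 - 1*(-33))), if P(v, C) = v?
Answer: 19787/16 ≈ 1236.7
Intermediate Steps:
H = 11/16 (H = -22*(-1/32) = 11/16 ≈ 0.68750)
M = -645/16 (M = 11/16 - 41 = -645/16 ≈ -40.313)
W = -47 (W = -46 - 1*1 = -46 - 1 = -47)
W*(M + (-19 - 1*(-33))) = -47*(-645/16 + (-19 - 1*(-33))) = -47*(-645/16 + (-19 + 33)) = -47*(-645/16 + 14) = -47*(-421/16) = 19787/16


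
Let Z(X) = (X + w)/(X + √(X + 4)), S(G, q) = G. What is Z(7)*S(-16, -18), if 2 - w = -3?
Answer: -672/19 + 96*√11/19 ≈ -18.611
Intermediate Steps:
w = 5 (w = 2 - 1*(-3) = 2 + 3 = 5)
Z(X) = (5 + X)/(X + √(4 + X)) (Z(X) = (X + 5)/(X + √(X + 4)) = (5 + X)/(X + √(4 + X)))
Z(7)*S(-16, -18) = ((5 + 7)/(7 + √(4 + 7)))*(-16) = (12/(7 + √11))*(-16) = -192/(7 + √11)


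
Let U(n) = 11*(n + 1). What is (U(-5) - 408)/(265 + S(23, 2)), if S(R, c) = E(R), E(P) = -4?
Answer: -452/261 ≈ -1.7318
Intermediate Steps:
U(n) = 11 + 11*n (U(n) = 11*(1 + n) = 11 + 11*n)
S(R, c) = -4
(U(-5) - 408)/(265 + S(23, 2)) = ((11 + 11*(-5)) - 408)/(265 - 4) = ((11 - 55) - 408)/261 = (-44 - 408)*(1/261) = -452*1/261 = -452/261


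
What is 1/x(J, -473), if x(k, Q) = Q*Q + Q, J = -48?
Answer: 1/223256 ≈ 4.4792e-6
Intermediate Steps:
x(k, Q) = Q + Q² (x(k, Q) = Q² + Q = Q + Q²)
1/x(J, -473) = 1/(-473*(1 - 473)) = 1/(-473*(-472)) = 1/223256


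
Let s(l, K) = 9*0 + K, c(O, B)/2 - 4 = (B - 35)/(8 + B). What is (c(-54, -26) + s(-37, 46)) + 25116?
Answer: 226591/9 ≈ 25177.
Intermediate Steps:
c(O, B) = 8 + 2*(-35 + B)/(8 + B) (c(O, B) = 8 + 2*((B - 35)/(8 + B)) = 8 + 2*((-35 + B)/(8 + B)) = 8 + 2*(-35 + B)/(8 + B))
s(l, K) = K (s(l, K) = 0 + K = K)
(c(-54, -26) + s(-37, 46)) + 25116 = (2*(-3 + 5*(-26))/(8 - 26) + 46) + 25116 = (2*(-3 - 130)/(-18) + 46) + 25116 = (2*(-1/18)*(-133) + 46) + 25116 = (133/9 + 46) + 25116 = 547/9 + 25116 = 226591/9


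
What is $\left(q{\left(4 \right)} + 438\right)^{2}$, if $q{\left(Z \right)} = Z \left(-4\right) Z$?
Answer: $139876$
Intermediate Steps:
$q{\left(Z \right)} = - 4 Z^{2}$ ($q{\left(Z \right)} = - 4 Z Z = - 4 Z^{2}$)
$\left(q{\left(4 \right)} + 438\right)^{2} = \left(- 4 \cdot 4^{2} + 438\right)^{2} = \left(\left(-4\right) 16 + 438\right)^{2} = \left(-64 + 438\right)^{2} = 374^{2} = 139876$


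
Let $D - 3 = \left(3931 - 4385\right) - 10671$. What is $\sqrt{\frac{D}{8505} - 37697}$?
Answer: $\frac{i \sqrt{33665531235}}{945} \approx 194.16 i$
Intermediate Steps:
$D = -11122$ ($D = 3 + \left(\left(3931 - 4385\right) - 10671\right) = 3 - 11125 = -11122$)
$\sqrt{\frac{D}{8505} - 37697} = \sqrt{- \frac{11122}{8505} - 37697} = \sqrt{- \frac{320624107}{8505}} = \frac{i \sqrt{33665531235}}{945}$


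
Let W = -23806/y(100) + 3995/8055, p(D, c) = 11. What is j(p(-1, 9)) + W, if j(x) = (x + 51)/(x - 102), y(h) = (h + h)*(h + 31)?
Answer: -2100958003/1920473100 ≈ -1.0940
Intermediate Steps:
y(h) = 2*h*(31 + h) (y(h) = (2*h)*(31 + h) = 2*h*(31 + h))
j(x) = (51 + x)/(-102 + x)
W = -8708833/21104100 (W = -23806*1/(200*(31 + 100)) + 3995/8055 = -23806/(2*100*131) + 3995*(1/8055) = -23806/26200 + 799/1611 = -23806*1/26200 + 799/1611 = -11903/13100 + 799/1611 = -8708833/21104100 ≈ -0.41266)
j(p(-1, 9)) + W = (51 + 11)/(-102 + 11) - 8708833/21104100 = 62/(-91) - 8708833/21104100 = -1/91*62 - 8708833/21104100 = -62/91 - 8708833/21104100 = -2100958003/1920473100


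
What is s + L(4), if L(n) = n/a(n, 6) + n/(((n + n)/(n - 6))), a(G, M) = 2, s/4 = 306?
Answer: 1225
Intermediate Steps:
s = 1224 (s = 4*306 = 1224)
L(n) = -3 + n (L(n) = n/2 + n/(((n + n)/(n - 6))) = n*(1/2) + n/(((2*n)/(-6 + n))) = n/2 + n/((2*n/(-6 + n))) = n/2 + n*((-6 + n)/(2*n)) = n/2 + (-3 + n/2) = -3 + n)
s + L(4) = 1224 + (-3 + 4) = 1224 + 1 = 1225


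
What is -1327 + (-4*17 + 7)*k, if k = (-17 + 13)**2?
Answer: -2303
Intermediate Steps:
k = 16 (k = (-4)**2 = 16)
-1327 + (-4*17 + 7)*k = -1327 + (-4*17 + 7)*16 = -1327 + (-68 + 7)*16 = -1327 - 61*16 = -1327 - 976 = -2303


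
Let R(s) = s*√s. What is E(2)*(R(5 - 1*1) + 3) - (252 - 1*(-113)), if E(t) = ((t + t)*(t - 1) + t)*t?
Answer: -233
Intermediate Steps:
E(t) = t*(t + 2*t*(-1 + t)) (E(t) = ((2*t)*(-1 + t) + t)*t = (2*t*(-1 + t) + t)*t = (t + 2*t*(-1 + t))*t = t*(t + 2*t*(-1 + t)))
R(s) = s^(3/2)
E(2)*(R(5 - 1*1) + 3) - (252 - 1*(-113)) = (2²*(-1 + 2*2))*((5 - 1*1)^(3/2) + 3) - (252 - 1*(-113)) = (4*(-1 + 4))*((5 - 1)^(3/2) + 3) - (252 + 113) = (4*3)*(4^(3/2) + 3) - 1*365 = 12*(8 + 3) - 365 = 12*11 - 365 = 132 - 365 = -233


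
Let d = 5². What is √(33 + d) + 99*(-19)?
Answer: -1881 + √58 ≈ -1873.4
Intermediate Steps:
d = 25
√(33 + d) + 99*(-19) = √(33 + 25) + 99*(-19) = √58 - 1881 = -1881 + √58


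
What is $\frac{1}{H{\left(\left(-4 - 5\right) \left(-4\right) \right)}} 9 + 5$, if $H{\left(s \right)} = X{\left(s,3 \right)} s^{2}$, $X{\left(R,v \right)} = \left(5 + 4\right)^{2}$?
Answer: $\frac{58321}{11664} \approx 5.0001$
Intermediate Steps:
$X{\left(R,v \right)} = 81$ ($X{\left(R,v \right)} = 9^{2} = 81$)
$H{\left(s \right)} = 81 s^{2}$
$\frac{1}{H{\left(\left(-4 - 5\right) \left(-4\right) \right)}} 9 + 5 = \frac{1}{81 \left(\left(-4 - 5\right) \left(-4\right)\right)^{2}} \cdot 9 + 5 = \frac{1}{81 \left(\left(-9\right) \left(-4\right)\right)^{2}} \cdot 9 + 5 = \frac{1}{81 \cdot 36^{2}} \cdot 9 + 5 = \frac{1}{81 \cdot 1296} \cdot 9 + 5 = \frac{1}{104976} \cdot 9 + 5 = \frac{1}{11664} + 5 = \frac{58321}{11664}$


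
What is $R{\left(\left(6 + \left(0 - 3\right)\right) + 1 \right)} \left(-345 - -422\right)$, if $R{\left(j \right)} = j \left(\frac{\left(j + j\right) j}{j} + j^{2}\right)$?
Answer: $7392$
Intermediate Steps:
$R{\left(j \right)} = j \left(j^{2} + 2 j\right)$ ($R{\left(j \right)} = j \left(\frac{2 j j}{j} + j^{2}\right) = j \left(\frac{2 j^{2}}{j} + j^{2}\right) = j \left(2 j + j^{2}\right) = j \left(j^{2} + 2 j\right)$)
$R{\left(\left(6 + \left(0 - 3\right)\right) + 1 \right)} \left(-345 - -422\right) = \left(\left(6 + \left(0 - 3\right)\right) + 1\right)^{2} \left(2 + \left(\left(6 + \left(0 - 3\right)\right) + 1\right)\right) \left(-345 - -422\right) = \left(\left(6 - 3\right) + 1\right)^{2} \left(2 + \left(\left(6 - 3\right) + 1\right)\right) \left(-345 + 422\right) = \left(3 + 1\right)^{2} \left(2 + \left(3 + 1\right)\right) 77 = 4^{2} \left(2 + 4\right) 77 = 16 \cdot 6 \cdot 77 = 96 \cdot 77 = 7392$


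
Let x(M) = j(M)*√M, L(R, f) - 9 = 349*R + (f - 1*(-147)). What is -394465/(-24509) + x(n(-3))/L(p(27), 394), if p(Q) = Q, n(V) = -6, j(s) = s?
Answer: 394465/24509 - 6*I*√6/9973 ≈ 16.095 - 0.0014737*I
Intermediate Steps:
L(R, f) = 156 + f + 349*R (L(R, f) = 9 + (349*R + (f - 1*(-147))) = 9 + (349*R + (f + 147)) = 9 + (349*R + (147 + f)) = 9 + (147 + f + 349*R) = 156 + f + 349*R)
x(M) = M^(3/2) (x(M) = M*√M = M^(3/2))
-394465/(-24509) + x(n(-3))/L(p(27), 394) = -394465/(-24509) + (-6)^(3/2)/(156 + 394 + 349*27) = -394465*(-1/24509) + (-6*I*√6)/(156 + 394 + 9423) = 394465/24509 - 6*I*√6/9973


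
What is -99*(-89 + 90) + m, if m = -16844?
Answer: -16943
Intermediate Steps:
-99*(-89 + 90) + m = -99*(-89 + 90) - 16844 = -99*1 - 16844 = -99 - 16844 = -16943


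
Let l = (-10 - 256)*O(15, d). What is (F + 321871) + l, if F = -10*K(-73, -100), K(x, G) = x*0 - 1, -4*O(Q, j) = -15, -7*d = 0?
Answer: 641767/2 ≈ 3.2088e+5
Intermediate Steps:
d = 0 (d = -⅐*0 = 0)
O(Q, j) = 15/4 (O(Q, j) = -¼*(-15) = 15/4)
K(x, G) = -1 (K(x, G) = 0 - 1 = -1)
l = -1995/2 (l = (-10 - 256)*(15/4) = -266*15/4 = -1995/2 ≈ -997.50)
F = 10 (F = -10*(-1) = 10)
(F + 321871) + l = (10 + 321871) - 1995/2 = 321881 - 1995/2 = 641767/2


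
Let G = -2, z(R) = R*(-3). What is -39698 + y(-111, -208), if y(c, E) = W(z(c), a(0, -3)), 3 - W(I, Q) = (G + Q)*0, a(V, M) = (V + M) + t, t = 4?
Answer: -39695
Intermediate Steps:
z(R) = -3*R
a(V, M) = 4 + M + V (a(V, M) = (V + M) + 4 = (M + V) + 4 = 4 + M + V)
W(I, Q) = 3 (W(I, Q) = 3 - (-2 + Q)*0 = 3 - 1*0 = 3 + 0 = 3)
y(c, E) = 3
-39698 + y(-111, -208) = -39698 + 3 = -39695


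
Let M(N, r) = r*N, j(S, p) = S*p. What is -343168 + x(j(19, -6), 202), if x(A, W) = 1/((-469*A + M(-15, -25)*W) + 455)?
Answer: -44498937727/129671 ≈ -3.4317e+5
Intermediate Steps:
M(N, r) = N*r
x(A, W) = 1/(455 - 469*A + 375*W) (x(A, W) = 1/((-469*A + (-15*(-25))*W) + 455) = 1/((-469*A + 375*W) + 455) = 1/(455 - 469*A + 375*W))
-343168 + x(j(19, -6), 202) = -343168 + 1/(455 - 8911*(-6) + 375*202) = -343168 + 1/(455 - 469*(-114) + 75750) = -343168 + 1/(455 + 53466 + 75750) = -343168 + 1/129671 = -44498937727/129671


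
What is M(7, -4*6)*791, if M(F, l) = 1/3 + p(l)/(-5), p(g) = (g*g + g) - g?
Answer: -1362893/15 ≈ -90860.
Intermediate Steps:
p(g) = g**2 (p(g) = (g**2 + g) - g = (g + g**2) - g = g**2)
M(F, l) = 1/3 - l**2/5 (M(F, l) = 1/3 + l**2/(-5) = 1*(1/3) + l**2*(-1/5) = 1/3 - l**2/5)
M(7, -4*6)*791 = (1/3 - (-4*6)**2/5)*791 = (1/3 - 1/5*(-24)**2)*791 = (1/3 - 1/5*576)*791 = (1/3 - 576/5)*791 = -1723/15*791 = -1362893/15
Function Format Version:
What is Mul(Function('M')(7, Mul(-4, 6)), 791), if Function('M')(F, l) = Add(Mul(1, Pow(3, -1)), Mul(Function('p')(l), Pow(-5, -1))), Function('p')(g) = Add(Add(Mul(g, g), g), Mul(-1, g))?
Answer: Rational(-1362893, 15) ≈ -90860.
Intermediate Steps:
Function('p')(g) = Pow(g, 2) (Function('p')(g) = Add(Add(Pow(g, 2), g), Mul(-1, g)) = Add(Add(g, Pow(g, 2)), Mul(-1, g)) = Pow(g, 2))
Function('M')(F, l) = Add(Rational(1, 3), Mul(Rational(-1, 5), Pow(l, 2))) (Function('M')(F, l) = Add(Mul(1, Pow(3, -1)), Mul(Pow(l, 2), Pow(-5, -1))) = Add(Mul(1, Rational(1, 3)), Mul(Pow(l, 2), Rational(-1, 5))) = Add(Rational(1, 3), Mul(Rational(-1, 5), Pow(l, 2))))
Mul(Function('M')(7, Mul(-4, 6)), 791) = Mul(Add(Rational(1, 3), Mul(Rational(-1, 5), Pow(Mul(-4, 6), 2))), 791) = Mul(Add(Rational(1, 3), Mul(Rational(-1, 5), Pow(-24, 2))), 791) = Mul(Add(Rational(1, 3), Mul(Rational(-1, 5), 576)), 791) = Mul(Add(Rational(1, 3), Rational(-576, 5)), 791) = Mul(Rational(-1723, 15), 791) = Rational(-1362893, 15)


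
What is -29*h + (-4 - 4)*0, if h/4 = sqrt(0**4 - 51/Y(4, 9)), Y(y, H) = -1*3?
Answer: -116*sqrt(17) ≈ -478.28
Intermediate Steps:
Y(y, H) = -3
h = 4*sqrt(17) (h = 4*sqrt(0**4 - 51/(-3)) = 4*sqrt(0 - 51*(-1/3)) = 4*sqrt(0 + 17) = 4*sqrt(17) ≈ 16.492)
-29*h + (-4 - 4)*0 = -116*sqrt(17) + (-4 - 4)*0 = -116*sqrt(17) - 8*0 = -116*sqrt(17) + 0 = -116*sqrt(17)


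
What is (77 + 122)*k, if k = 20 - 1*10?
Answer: 1990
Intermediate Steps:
k = 10 (k = 20 - 10 = 10)
(77 + 122)*k = (77 + 122)*10 = 199*10 = 1990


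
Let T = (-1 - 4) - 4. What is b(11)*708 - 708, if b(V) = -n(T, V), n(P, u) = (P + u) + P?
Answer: 4248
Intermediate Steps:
T = -9 (T = -5 - 4 = -9)
n(P, u) = u + 2*P
b(V) = 18 - V (b(V) = -(V + 2*(-9)) = -(V - 18) = -(-18 + V) = 18 - V)
b(11)*708 - 708 = (18 - 1*11)*708 - 708 = (18 - 11)*708 - 708 = 7*708 - 708 = 4956 - 708 = 4248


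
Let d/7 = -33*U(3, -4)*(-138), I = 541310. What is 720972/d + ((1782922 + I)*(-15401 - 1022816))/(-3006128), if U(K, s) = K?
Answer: 228940949548939/285206394 ≈ 8.0272e+5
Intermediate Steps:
d = 95634 (d = 7*(-33*3*(-138)) = 7*(-99*(-138)) = 7*13662 = 95634)
720972/d + ((1782922 + I)*(-15401 - 1022816))/(-3006128) = 720972/95634 + ((1782922 + 541310)*(-15401 - 1022816))/(-3006128) = 720972*(1/95634) + (2324232*(-1038217))*(-1/3006128) = 5722/759 - 2413057174344*(-1/3006128) = 5722/759 + 301632146793/375766 = 228940949548939/285206394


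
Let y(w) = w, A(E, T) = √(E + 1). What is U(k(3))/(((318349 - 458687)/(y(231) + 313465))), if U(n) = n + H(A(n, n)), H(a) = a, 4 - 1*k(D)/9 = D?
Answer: -1411632/70169 - 156848*√10/70169 ≈ -27.186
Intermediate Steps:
A(E, T) = √(1 + E)
k(D) = 36 - 9*D
U(n) = n + √(1 + n)
U(k(3))/(((318349 - 458687)/(y(231) + 313465))) = ((36 - 9*3) + √(1 + (36 - 9*3)))/(((318349 - 458687)/(231 + 313465))) = ((36 - 27) + √(1 + (36 - 27)))/((-140338/313696)) = (9 + √(1 + 9))/((-140338*1/313696)) = (9 + √10)/(-70169/156848) = (9 + √10)*(-156848/70169) = -1411632/70169 - 156848*√10/70169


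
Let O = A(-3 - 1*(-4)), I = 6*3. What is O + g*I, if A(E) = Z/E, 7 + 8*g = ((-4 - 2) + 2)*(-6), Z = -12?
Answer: 105/4 ≈ 26.250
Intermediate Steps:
I = 18
g = 17/8 (g = -7/8 + (((-4 - 2) + 2)*(-6))/8 = -7/8 + ((-6 + 2)*(-6))/8 = -7/8 + (-4*(-6))/8 = -7/8 + (1/8)*24 = -7/8 + 3 = 17/8 ≈ 2.1250)
A(E) = -12/E
O = -12 (O = -12/(-3 - 1*(-4)) = -12/(-3 + 4) = -12/1 = -12*1 = -12)
O + g*I = -12 + (17/8)*18 = -12 + 153/4 = 105/4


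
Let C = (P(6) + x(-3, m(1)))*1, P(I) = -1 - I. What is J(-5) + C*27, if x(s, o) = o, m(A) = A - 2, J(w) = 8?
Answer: -208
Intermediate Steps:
m(A) = -2 + A
C = -8 (C = ((-1 - 1*6) + (-2 + 1))*1 = ((-1 - 6) - 1)*1 = (-7 - 1)*1 = -8*1 = -8)
J(-5) + C*27 = 8 - 8*27 = 8 - 216 = -208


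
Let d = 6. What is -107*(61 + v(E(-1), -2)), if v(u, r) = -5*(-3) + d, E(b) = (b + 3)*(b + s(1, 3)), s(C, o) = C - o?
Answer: -8774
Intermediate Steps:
E(b) = (-2 + b)*(3 + b) (E(b) = (b + 3)*(b + (1 - 1*3)) = (3 + b)*(b + (1 - 3)) = (3 + b)*(b - 2) = (3 + b)*(-2 + b) = (-2 + b)*(3 + b))
v(u, r) = 21 (v(u, r) = -5*(-3) + 6 = 15 + 6 = 21)
-107*(61 + v(E(-1), -2)) = -107*(61 + 21) = -107*82 = -8774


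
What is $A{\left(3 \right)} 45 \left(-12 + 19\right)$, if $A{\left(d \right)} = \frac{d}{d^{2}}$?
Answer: $105$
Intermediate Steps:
$A{\left(d \right)} = \frac{1}{d}$ ($A{\left(d \right)} = \frac{d}{d^{2}} = \frac{1}{d}$)
$A{\left(3 \right)} 45 \left(-12 + 19\right) = \frac{1}{3} \cdot 45 \left(-12 + 19\right) = \frac{1}{3} \cdot 45 \cdot 7 = 15 \cdot 7 = 105$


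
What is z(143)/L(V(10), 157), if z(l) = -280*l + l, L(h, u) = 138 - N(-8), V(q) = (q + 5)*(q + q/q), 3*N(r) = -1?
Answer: -119691/415 ≈ -288.41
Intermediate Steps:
N(r) = -⅓ (N(r) = (⅓)*(-1) = -⅓)
V(q) = (1 + q)*(5 + q) (V(q) = (5 + q)*(q + 1) = (5 + q)*(1 + q) = (1 + q)*(5 + q))
L(h, u) = 415/3 (L(h, u) = 138 - 1*(-⅓) = 138 + ⅓ = 415/3)
z(l) = -279*l
z(143)/L(V(10), 157) = (-279*143)/(415/3) = -39897*3/415 = -119691/415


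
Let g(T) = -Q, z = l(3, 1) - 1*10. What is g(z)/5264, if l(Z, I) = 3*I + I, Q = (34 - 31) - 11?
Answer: 1/658 ≈ 0.0015198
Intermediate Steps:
Q = -8 (Q = 3 - 11 = -8)
l(Z, I) = 4*I
z = -6 (z = 4*1 - 1*10 = 4 - 10 = -6)
g(T) = 8 (g(T) = -1*(-8) = 8)
g(z)/5264 = 8/5264 = 8*(1/5264) = 1/658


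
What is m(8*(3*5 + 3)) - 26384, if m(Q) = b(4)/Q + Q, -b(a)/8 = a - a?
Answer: -26240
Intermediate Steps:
b(a) = 0 (b(a) = -8*(a - a) = -8*0 = 0)
m(Q) = Q (m(Q) = 0/Q + Q = 0 + Q = Q)
m(8*(3*5 + 3)) - 26384 = 8*(3*5 + 3) - 26384 = 8*(15 + 3) - 26384 = 8*18 - 26384 = 144 - 26384 = -26240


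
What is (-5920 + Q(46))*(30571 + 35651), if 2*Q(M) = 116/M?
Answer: -9014867082/23 ≈ -3.9195e+8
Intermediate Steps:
Q(M) = 58/M (Q(M) = (116/M)/2 = 58/M)
(-5920 + Q(46))*(30571 + 35651) = (-5920 + 58/46)*(30571 + 35651) = (-5920 + 58*(1/46))*66222 = (-5920 + 29/23)*66222 = -136131/23*66222 = -9014867082/23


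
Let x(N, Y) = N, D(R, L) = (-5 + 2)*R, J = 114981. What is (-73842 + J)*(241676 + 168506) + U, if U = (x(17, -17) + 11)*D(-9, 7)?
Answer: 16874478054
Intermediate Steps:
D(R, L) = -3*R
U = 756 (U = (17 + 11)*(-3*(-9)) = 28*27 = 756)
(-73842 + J)*(241676 + 168506) + U = (-73842 + 114981)*(241676 + 168506) + 756 = 41139*410182 + 756 = 16874477298 + 756 = 16874478054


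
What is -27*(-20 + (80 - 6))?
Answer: -1458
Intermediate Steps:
-27*(-20 + (80 - 6)) = -27*(-20 + 74) = -27*54 = -1458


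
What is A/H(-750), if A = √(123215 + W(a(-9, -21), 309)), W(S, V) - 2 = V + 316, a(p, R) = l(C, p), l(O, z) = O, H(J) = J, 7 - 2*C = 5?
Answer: -√123842/750 ≈ -0.46922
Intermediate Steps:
C = 1 (C = 7/2 - ½*5 = 7/2 - 5/2 = 1)
a(p, R) = 1
W(S, V) = 318 + V (W(S, V) = 2 + (V + 316) = 2 + (316 + V) = 318 + V)
A = √123842 (A = √(123215 + (318 + 309)) = √(123215 + 627) = √123842 ≈ 351.91)
A/H(-750) = √123842/(-750) = √123842*(-1/750) = -√123842/750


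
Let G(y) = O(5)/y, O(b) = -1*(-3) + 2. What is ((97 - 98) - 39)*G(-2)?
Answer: 100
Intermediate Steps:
O(b) = 5 (O(b) = 3 + 2 = 5)
G(y) = 5/y
((97 - 98) - 39)*G(-2) = ((97 - 98) - 39)*(5/(-2)) = (-1 - 39)*(5*(-1/2)) = -40*(-5/2) = 100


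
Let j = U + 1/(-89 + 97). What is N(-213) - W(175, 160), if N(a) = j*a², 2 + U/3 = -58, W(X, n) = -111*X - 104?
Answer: -65129759/8 ≈ -8.1412e+6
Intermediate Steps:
W(X, n) = -104 - 111*X
U = -180 (U = -6 + 3*(-58) = -6 - 174 = -180)
j = -1439/8 (j = -180 + 1/(-89 + 97) = -180 + 1/8 = -180 + ⅛ = -1439/8 ≈ -179.88)
N(a) = -1439*a²/8
N(-213) - W(175, 160) = -1439/8*(-213)² - (-104 - 111*175) = -1439/8*45369 - (-104 - 19425) = -65285991/8 - 1*(-19529) = -65285991/8 + 19529 = -65129759/8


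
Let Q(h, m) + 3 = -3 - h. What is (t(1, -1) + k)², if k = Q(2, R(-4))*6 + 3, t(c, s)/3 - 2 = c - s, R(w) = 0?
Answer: 1089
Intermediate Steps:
Q(h, m) = -6 - h (Q(h, m) = -3 + (-3 - h) = -6 - h)
t(c, s) = 6 - 3*s + 3*c (t(c, s) = 6 + 3*(c - s) = 6 + (-3*s + 3*c) = 6 - 3*s + 3*c)
k = -45 (k = (-6 - 1*2)*6 + 3 = (-6 - 2)*6 + 3 = -8*6 + 3 = -48 + 3 = -45)
(t(1, -1) + k)² = ((6 - 3*(-1) + 3*1) - 45)² = ((6 + 3 + 3) - 45)² = (12 - 45)² = (-33)² = 1089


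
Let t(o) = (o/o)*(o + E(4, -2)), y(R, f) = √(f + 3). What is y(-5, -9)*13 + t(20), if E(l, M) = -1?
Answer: 19 + 13*I*√6 ≈ 19.0 + 31.843*I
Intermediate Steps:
y(R, f) = √(3 + f)
t(o) = -1 + o (t(o) = (o/o)*(o - 1) = 1*(-1 + o) = -1 + o)
y(-5, -9)*13 + t(20) = √(3 - 9)*13 + (-1 + 20) = √(-6)*13 + 19 = (I*√6)*13 + 19 = 13*I*√6 + 19 = 19 + 13*I*√6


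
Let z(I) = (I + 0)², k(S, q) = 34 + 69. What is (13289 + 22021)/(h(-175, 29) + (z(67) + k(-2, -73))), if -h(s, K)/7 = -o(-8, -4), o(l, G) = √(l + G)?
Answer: 5790840/753109 - 17655*I*√3/753109 ≈ 7.6892 - 0.040604*I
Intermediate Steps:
k(S, q) = 103
o(l, G) = √(G + l)
z(I) = I²
h(s, K) = 14*I*√3 (h(s, K) = -(-7)*√(-4 - 8) = -(-7)*√(-12) = -(-7)*2*I*√3 = -(-14)*I*√3 = 14*I*√3)
(13289 + 22021)/(h(-175, 29) + (z(67) + k(-2, -73))) = (13289 + 22021)/(14*I*√3 + (67² + 103)) = 35310/(14*I*√3 + (4489 + 103)) = 35310/(14*I*√3 + 4592) = 35310/(4592 + 14*I*√3)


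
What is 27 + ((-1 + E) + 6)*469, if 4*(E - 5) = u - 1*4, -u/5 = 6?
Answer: 1461/2 ≈ 730.50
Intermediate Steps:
u = -30 (u = -5*6 = -30)
E = -7/2 (E = 5 + (-30 - 1*4)/4 = 5 + (-30 - 4)/4 = 5 + (1/4)*(-34) = 5 - 17/2 = -7/2 ≈ -3.5000)
27 + ((-1 + E) + 6)*469 = 27 + ((-1 - 7/2) + 6)*469 = 27 + (-9/2 + 6)*469 = 27 + (3/2)*469 = 27 + 1407/2 = 1461/2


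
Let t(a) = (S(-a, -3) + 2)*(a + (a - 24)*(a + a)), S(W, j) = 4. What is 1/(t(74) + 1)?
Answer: 1/44845 ≈ 2.2299e-5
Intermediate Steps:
t(a) = 6*a + 12*a*(-24 + a) (t(a) = (4 + 2)*(a + (a - 24)*(a + a)) = 6*(a + (-24 + a)*(2*a)) = 6*(a + 2*a*(-24 + a)) = 6*a + 12*a*(-24 + a))
1/(t(74) + 1) = 1/(6*74*(-47 + 2*74) + 1) = 1/(6*74*(-47 + 148) + 1) = 1/(6*74*101 + 1) = 1/(44844 + 1) = 1/44845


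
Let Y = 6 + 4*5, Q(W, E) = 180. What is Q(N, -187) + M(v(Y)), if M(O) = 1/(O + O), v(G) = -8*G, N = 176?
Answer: 74879/416 ≈ 180.00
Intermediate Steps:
Y = 26 (Y = 6 + 20 = 26)
M(O) = 1/(2*O)
Q(N, -187) + M(v(Y)) = 180 + 1/(2*((-8*26))) = 180 + (½)/(-208) = 180 + (½)*(-1/208) = 180 - 1/416 = 74879/416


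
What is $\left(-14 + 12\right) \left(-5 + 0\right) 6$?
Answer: $60$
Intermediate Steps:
$\left(-14 + 12\right) \left(-5 + 0\right) 6 = - 2 \left(\left(-5\right) 6\right) = \left(-2\right) \left(-30\right) = 60$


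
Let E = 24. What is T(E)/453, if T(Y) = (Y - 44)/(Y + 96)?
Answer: -1/2718 ≈ -0.00036792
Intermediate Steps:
T(Y) = (-44 + Y)/(96 + Y)
T(E)/453 = ((-44 + 24)/(96 + 24))/453 = (-20/120)*(1/453) = ((1/120)*(-20))*(1/453) = -1/6*1/453 = -1/2718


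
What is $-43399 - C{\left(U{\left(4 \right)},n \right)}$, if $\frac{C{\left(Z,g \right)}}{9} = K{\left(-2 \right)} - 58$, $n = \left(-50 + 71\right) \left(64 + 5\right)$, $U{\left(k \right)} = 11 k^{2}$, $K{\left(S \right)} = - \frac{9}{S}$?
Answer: $- \frac{85835}{2} \approx -42918.0$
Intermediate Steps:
$n = 1449$ ($n = 21 \cdot 69 = 1449$)
$C{\left(Z,g \right)} = - \frac{963}{2}$ ($C{\left(Z,g \right)} = 9 \left(- \frac{9}{-2} - 58\right) = 9 \left(\left(-9\right) \left(- \frac{1}{2}\right) - 58\right) = 9 \left(\frac{9}{2} - 58\right) = 9 \left(- \frac{107}{2}\right) = - \frac{963}{2}$)
$-43399 - C{\left(U{\left(4 \right)},n \right)} = -43399 - - \frac{963}{2} = -43399 + \frac{963}{2} = - \frac{85835}{2}$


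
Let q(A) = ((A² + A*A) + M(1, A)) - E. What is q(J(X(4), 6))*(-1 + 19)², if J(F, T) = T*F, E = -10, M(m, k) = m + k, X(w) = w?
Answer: 384588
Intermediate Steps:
M(m, k) = k + m
J(F, T) = F*T
q(A) = 11 + A + 2*A² (q(A) = ((A² + A*A) + (A + 1)) - 1*(-10) = ((A² + A²) + (1 + A)) + 10 = (2*A² + (1 + A)) + 10 = (1 + A + 2*A²) + 10 = 11 + A + 2*A²)
q(J(X(4), 6))*(-1 + 19)² = (11 + 4*6 + 2*(4*6)²)*(-1 + 19)² = (11 + 24 + 2*24²)*18² = (11 + 24 + 2*576)*324 = (11 + 24 + 1152)*324 = 1187*324 = 384588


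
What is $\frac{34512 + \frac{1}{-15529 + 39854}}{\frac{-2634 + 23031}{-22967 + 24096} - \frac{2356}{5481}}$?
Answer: $\frac{742127767014807}{379247714675} \approx 1956.8$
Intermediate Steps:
$\frac{34512 + \frac{1}{-15529 + 39854}}{\frac{-2634 + 23031}{-22967 + 24096} - \frac{2356}{5481}} = \frac{34512 + \frac{1}{24325}}{\frac{20397}{1129} - \frac{2356}{5481}} = \frac{34512 + \frac{1}{24325}}{20397 \cdot \frac{1}{1129} - \frac{2356}{5481}} = \frac{839504401}{24325 \left(\frac{20397}{1129} - \frac{2356}{5481}\right)} = \frac{839504401}{24325 \cdot \frac{109136033}{6188049}} = \frac{839504401}{24325} \cdot \frac{6188049}{109136033} = \frac{742127767014807}{379247714675}$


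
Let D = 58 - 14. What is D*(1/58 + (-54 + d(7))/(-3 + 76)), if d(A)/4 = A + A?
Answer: 4158/2117 ≈ 1.9641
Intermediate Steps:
D = 44
d(A) = 8*A (d(A) = 4*(A + A) = 4*(2*A) = 8*A)
D*(1/58 + (-54 + d(7))/(-3 + 76)) = 44*(1/58 + (-54 + 8*7)/(-3 + 76)) = 44*(1/58 + (-54 + 56)/73) = 44*(1/58 + 2*(1/73)) = 44*(1/58 + 2/73) = 44*(189/4234) = 4158/2117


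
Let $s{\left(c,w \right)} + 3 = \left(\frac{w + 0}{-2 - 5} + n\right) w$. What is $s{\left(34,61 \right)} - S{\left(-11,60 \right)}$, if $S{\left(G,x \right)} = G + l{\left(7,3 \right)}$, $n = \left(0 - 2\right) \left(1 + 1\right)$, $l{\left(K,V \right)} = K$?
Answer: $- \frac{5422}{7} \approx -774.57$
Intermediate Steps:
$n = -4$ ($n = \left(-2\right) 2 = -4$)
$S{\left(G,x \right)} = 7 + G$ ($S{\left(G,x \right)} = G + 7 = 7 + G$)
$s{\left(c,w \right)} = -3 + w \left(-4 - \frac{w}{7}\right)$ ($s{\left(c,w \right)} = -3 + \left(\frac{w + 0}{-2 - 5} - 4\right) w = -3 + \left(\frac{w}{-7} - 4\right) w = -3 + \left(w \left(- \frac{1}{7}\right) - 4\right) w = -3 + \left(- \frac{w}{7} - 4\right) w = -3 + \left(-4 - \frac{w}{7}\right) w = -3 + w \left(-4 - \frac{w}{7}\right)$)
$s{\left(34,61 \right)} - S{\left(-11,60 \right)} = \left(-3 - 244 - \frac{61^{2}}{7}\right) - \left(7 - 11\right) = \left(-3 - 244 - \frac{3721}{7}\right) - -4 = \left(-3 - 244 - \frac{3721}{7}\right) + 4 = - \frac{5450}{7} + 4 = - \frac{5422}{7}$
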